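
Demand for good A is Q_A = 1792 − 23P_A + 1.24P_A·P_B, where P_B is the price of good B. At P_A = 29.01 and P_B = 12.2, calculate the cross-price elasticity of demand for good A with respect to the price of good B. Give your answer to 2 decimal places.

At P_A = 29.01 and P_B = 12.2: Q_A = 1563.633.
∂Q_A/∂P_B = 1.24P_A = 1.24(29.01) = 35.9724.
ε = (∂Q_A/∂P_B)(P_B/Q_A) = 35.9724 × (12.2/1563.633) ≈ 0.28.
ε > 0: substitutes.

0.28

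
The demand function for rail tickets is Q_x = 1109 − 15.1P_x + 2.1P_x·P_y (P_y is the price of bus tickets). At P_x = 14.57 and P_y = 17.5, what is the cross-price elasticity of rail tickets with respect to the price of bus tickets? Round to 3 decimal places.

0.376

At P_x = 14.57 and P_y = 17.5: Q_x = 1424.440.
∂Q_x/∂P_y = 2.1P_x = 2.1(14.57) = 30.5970.
ε = (∂Q_x/∂P_y)(P_y/Q_x) = 30.5970 × (17.5/1424.440) ≈ 0.376.
ε > 0: substitutes.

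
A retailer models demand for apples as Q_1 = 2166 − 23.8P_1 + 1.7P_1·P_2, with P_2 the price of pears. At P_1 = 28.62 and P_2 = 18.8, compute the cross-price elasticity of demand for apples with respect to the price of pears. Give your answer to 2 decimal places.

0.38

At P_1 = 28.62 and P_2 = 18.8: Q_1 = 2399.539.
∂Q_1/∂P_2 = 1.7P_1 = 1.7(28.62) = 48.6540.
ε = (∂Q_1/∂P_2)(P_2/Q_1) = 48.6540 × (18.8/2399.539) ≈ 0.38.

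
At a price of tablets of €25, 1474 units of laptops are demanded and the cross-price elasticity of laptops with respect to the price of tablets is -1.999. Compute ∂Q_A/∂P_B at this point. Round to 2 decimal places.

ε = (∂Q_A/∂P_B)·(P_B/Q_A) ⇒ ∂Q_A/∂P_B = ε·Q_A/P_B = -1.999 × 1474/25 ≈ -117.86.

-117.86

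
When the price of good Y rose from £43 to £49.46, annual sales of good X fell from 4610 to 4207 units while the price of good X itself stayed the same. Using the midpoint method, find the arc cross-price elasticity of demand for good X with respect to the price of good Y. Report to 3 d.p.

-0.654

ΔQ_X = 4207 − 4610 = -403; ΔP_Y = 49.46 − 43 = 6.46.
Midpoints: Q̄_X = 4408.5, P̄_Y = 46.23.
ε = (ΔQ_X/Q̄_X)/(ΔP_Y/P̄_Y) = (-403/4408.5)/(6.46/46.23) ≈ -0.654.
ε < 0: good X and good Y are complements.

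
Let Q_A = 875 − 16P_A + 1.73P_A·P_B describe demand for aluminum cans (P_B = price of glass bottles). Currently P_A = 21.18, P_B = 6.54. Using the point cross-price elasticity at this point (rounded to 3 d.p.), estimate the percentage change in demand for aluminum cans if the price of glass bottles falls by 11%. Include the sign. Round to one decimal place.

At P_A = 21.18, P_B = 6.54: Q_A = 775.755.
∂Q_A/∂P_B = 1.73P_A = 36.6414.
ε = (∂Q_A/∂P_B)(P_B/Q_A) = 36.6414 × 6.54/775.755 ≈ 0.309.
%ΔQ_A ≈ ε × %ΔP_B = 0.309 × (-11%) = -3.4%.

-3.4%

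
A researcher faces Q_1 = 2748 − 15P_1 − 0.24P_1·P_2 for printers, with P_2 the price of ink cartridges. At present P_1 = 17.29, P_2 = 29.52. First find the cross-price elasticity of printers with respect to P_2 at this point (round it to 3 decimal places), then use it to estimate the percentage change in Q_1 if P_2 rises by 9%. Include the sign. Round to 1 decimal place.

At P_1 = 17.29, P_2 = 29.52: Q_1 = 2366.154.
∂Q_1/∂P_2 = -0.24P_1 = -4.1496.
ε = (∂Q_1/∂P_2)(P_2/Q_1) = -4.1496 × 29.52/2366.154 ≈ -0.052.
%ΔQ_1 ≈ ε × %ΔP_2 = -0.052 × (9%) = -0.5%.

-0.5%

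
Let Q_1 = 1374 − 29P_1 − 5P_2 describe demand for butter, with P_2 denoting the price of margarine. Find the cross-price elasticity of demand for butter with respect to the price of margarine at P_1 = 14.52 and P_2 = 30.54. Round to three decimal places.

At P_1 = 14.52 and P_2 = 30.54: Q_1 = 800.22.
∂Q_1/∂P_2 = -5.
ε = (∂Q_1/∂P_2)(P_2/Q_1) = -5 × (30.54/800.22) ≈ -0.191.
Since ε < 0, butter and margarine are complements.

-0.191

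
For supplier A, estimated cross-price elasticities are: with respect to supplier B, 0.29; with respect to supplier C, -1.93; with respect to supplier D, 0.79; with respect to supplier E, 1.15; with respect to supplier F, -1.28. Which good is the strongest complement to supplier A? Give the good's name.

supplier C

Complements have ε < 0. The most negative value is -1.93 (supplier C).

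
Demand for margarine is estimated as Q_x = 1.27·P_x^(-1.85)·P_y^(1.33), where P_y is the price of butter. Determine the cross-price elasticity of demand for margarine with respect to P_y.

1.33

In a log-linear (constant-elasticity) demand function, the coefficient on the exponent of P_y is the cross-price elasticity.
ε = 1.33. Positive, so margarine and butter are substitutes.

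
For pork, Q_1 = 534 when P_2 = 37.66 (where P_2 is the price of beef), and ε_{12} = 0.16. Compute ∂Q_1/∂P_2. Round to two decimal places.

2.27

ε = (∂Q_1/∂P_2)·(P_2/Q_1) ⇒ ∂Q_1/∂P_2 = ε·Q_1/P_2 = 0.16 × 534/37.66 ≈ 2.27.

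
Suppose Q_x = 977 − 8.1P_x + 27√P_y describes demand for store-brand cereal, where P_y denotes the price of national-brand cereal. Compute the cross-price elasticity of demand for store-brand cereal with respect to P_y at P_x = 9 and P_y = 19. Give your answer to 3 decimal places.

0.058

At P_x = 9 and P_y = 19: Q_x = 1021.790.
∂Q_x/∂P_y = 27/(2√P_y) = 27/(2√19) = 3.0971.
ε = (∂Q_x/∂P_y)(P_y/Q_x) = 3.0971 × (19/1021.790) ≈ 0.058.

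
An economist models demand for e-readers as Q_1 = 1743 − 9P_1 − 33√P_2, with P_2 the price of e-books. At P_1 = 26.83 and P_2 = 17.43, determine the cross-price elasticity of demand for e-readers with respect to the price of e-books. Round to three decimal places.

-0.051

At P_1 = 26.83 and P_2 = 17.43: Q_1 = 1363.757.
∂Q_1/∂P_2 = -33/(2√P_2) = -33/(2√17.43) = -3.9522.
ε = (∂Q_1/∂P_2)(P_2/Q_1) = -3.9522 × (17.43/1363.757) ≈ -0.051.
ε < 0: complements.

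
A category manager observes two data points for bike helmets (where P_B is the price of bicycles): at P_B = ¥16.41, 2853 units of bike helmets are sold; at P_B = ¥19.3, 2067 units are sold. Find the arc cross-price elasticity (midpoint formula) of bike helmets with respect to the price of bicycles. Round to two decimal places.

ΔQ_A = 2067 − 2853 = -786; ΔP_B = 19.3 − 16.41 = 2.89.
Midpoints: Q̄_A = 2460.0, P̄_B = 17.86.
ε = (ΔQ_A/Q̄_A)/(ΔP_B/P̄_B) = (-786/2460.0)/(2.89/17.86) ≈ -1.97.

-1.97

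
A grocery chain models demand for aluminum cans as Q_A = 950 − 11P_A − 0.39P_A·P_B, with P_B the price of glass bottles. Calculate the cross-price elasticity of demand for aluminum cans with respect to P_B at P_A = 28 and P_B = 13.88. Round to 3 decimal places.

At P_A = 28 and P_B = 13.88: Q_A = 490.430.
∂Q_A/∂P_B = -0.39P_A = -0.39(28) = -10.9200.
ε = (∂Q_A/∂P_B)(P_B/Q_A) = -10.9200 × (13.88/490.430) ≈ -0.309.
ε < 0: complements.

-0.309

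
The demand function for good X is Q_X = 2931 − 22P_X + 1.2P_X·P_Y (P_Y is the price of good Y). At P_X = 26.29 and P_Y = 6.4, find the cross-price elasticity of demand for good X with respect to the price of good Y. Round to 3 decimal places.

0.079

At P_X = 26.29 and P_Y = 6.4: Q_X = 2554.527.
∂Q_X/∂P_Y = 1.2P_X = 1.2(26.29) = 31.5480.
ε = (∂Q_X/∂P_Y)(P_Y/Q_X) = 31.5480 × (6.4/2554.527) ≈ 0.079.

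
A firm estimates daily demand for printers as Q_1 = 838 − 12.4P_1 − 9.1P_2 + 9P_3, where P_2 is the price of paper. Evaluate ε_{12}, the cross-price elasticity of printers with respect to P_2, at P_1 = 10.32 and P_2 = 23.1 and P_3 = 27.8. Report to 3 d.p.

-0.280

At P_1 = 10.32 and P_2 = 23.1 and P_3 = 27.8: Q_1 = 750.022.
∂Q_1/∂P_2 = -9.1.
ε = (∂Q_1/∂P_2)(P_2/Q_1) = -9.1 × (23.1/750.022) ≈ -0.280.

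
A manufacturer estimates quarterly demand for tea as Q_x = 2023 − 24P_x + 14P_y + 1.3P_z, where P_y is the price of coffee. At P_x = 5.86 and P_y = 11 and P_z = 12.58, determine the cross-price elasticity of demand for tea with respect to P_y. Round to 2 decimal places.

0.08

At P_x = 5.86 and P_y = 11 and P_z = 12.58: Q_x = 2052.714.
∂Q_x/∂P_y = 14.
ε = (∂Q_x/∂P_y)(P_y/Q_x) = 14 × (11/2052.714) ≈ 0.08.
Since ε > 0, tea and coffee are substitutes.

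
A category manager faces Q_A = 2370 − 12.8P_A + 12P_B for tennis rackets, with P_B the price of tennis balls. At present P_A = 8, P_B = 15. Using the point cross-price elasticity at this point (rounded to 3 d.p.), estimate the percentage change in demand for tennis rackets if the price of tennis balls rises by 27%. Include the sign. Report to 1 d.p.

At P_A = 8, P_B = 15: Q_A = 2447.6.
∂Q_A/∂P_B = 12.
ε = (∂Q_A/∂P_B)(P_B/Q_A) = 12.0000 × 15/2447.6 ≈ 0.074.
%ΔQ_A ≈ ε × %ΔP_B = 0.074 × (27%) = 2.0%.

2.0%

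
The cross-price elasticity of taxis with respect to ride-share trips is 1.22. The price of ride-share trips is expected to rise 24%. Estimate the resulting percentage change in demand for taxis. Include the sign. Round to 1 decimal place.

29.3%

%ΔQ ≈ ε × %ΔP of ride-share trips = 1.22 × (24%) = 29.3%.
Demand for taxis rises by about 29.3%.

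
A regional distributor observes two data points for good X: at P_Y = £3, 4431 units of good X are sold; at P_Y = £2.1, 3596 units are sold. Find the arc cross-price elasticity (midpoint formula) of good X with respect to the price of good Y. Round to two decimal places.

0.59

ΔQ_X = 3596 − 4431 = -835; ΔP_Y = 2.1 − 3 = -0.9.
Midpoints: Q̄_X = 4013.5, P̄_Y = 2.55.
ε = (ΔQ_X/Q̄_X)/(ΔP_Y/P̄_Y) = (-835/4013.5)/(-0.9/2.55) ≈ 0.59.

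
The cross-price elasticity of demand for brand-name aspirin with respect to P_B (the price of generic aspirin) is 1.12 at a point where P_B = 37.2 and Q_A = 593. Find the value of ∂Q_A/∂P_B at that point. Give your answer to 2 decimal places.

ε = (∂Q_A/∂P_B)·(P_B/Q_A) ⇒ ∂Q_A/∂P_B = ε·Q_A/P_B = 1.12 × 593/37.2 ≈ 17.85.

17.85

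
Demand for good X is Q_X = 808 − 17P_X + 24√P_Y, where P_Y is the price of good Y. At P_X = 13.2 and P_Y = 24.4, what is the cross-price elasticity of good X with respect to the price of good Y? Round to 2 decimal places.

At P_X = 13.2 and P_Y = 24.4: Q_X = 702.151.
∂Q_X/∂P_Y = 24/(2√P_Y) = 24/(2√24.4) = 2.4293.
ε = (∂Q_X/∂P_Y)(P_Y/Q_X) = 2.4293 × (24.4/702.151) ≈ 0.08.
ε > 0: substitutes.

0.08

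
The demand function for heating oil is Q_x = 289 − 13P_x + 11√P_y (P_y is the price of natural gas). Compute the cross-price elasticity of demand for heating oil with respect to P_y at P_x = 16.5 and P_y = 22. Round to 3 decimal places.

At P_x = 16.5 and P_y = 22: Q_x = 126.095.
∂Q_x/∂P_y = 11/(2√P_y) = 11/(2√22) = 1.1726.
ε = (∂Q_x/∂P_y)(P_y/Q_x) = 1.1726 × (22/126.095) ≈ 0.205.
ε > 0: substitutes.

0.205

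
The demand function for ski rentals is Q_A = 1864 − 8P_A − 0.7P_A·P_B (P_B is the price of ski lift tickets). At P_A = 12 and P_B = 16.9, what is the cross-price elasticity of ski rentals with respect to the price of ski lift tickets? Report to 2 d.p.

-0.09

At P_A = 12 and P_B = 16.9: Q_A = 1626.04.
∂Q_A/∂P_B = -0.7P_A = -0.7(12) = -8.4000.
ε = (∂Q_A/∂P_B)(P_B/Q_A) = -8.4000 × (16.9/1626.04) ≈ -0.09.
ε < 0: complements.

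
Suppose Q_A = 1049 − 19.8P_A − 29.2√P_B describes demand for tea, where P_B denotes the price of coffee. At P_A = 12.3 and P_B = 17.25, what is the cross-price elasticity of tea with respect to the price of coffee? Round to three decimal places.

-0.089

At P_A = 12.3 and P_B = 17.25: Q_A = 684.183.
∂Q_A/∂P_B = -29.2/(2√P_B) = -29.2/(2√17.25) = -3.5153.
ε = (∂Q_A/∂P_B)(P_B/Q_A) = -3.5153 × (17.25/684.183) ≈ -0.089.
ε < 0: complements.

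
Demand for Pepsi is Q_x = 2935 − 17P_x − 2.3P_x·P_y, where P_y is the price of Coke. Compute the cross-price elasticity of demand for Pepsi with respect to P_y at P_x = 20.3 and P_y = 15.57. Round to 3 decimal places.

At P_x = 20.3 and P_y = 15.57: Q_x = 1862.937.
∂Q_x/∂P_y = -2.3P_x = -2.3(20.3) = -46.6900.
ε = (∂Q_x/∂P_y)(P_y/Q_x) = -46.6900 × (15.57/1862.937) ≈ -0.390.

-0.390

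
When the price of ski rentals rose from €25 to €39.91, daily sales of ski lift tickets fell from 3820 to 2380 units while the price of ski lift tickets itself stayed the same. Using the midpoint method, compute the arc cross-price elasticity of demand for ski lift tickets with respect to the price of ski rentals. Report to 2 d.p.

ΔQ_A = 2380 − 3820 = -1440; ΔP_B = 39.91 − 25 = 14.91.
Midpoints: Q̄_A = 3100.0, P̄_B = 32.45.
ε = (ΔQ_A/Q̄_A)/(ΔP_B/P̄_B) = (-1440/3100.0)/(14.91/32.45) ≈ -1.01.
ε < 0: ski lift tickets and ski rentals are complements.

-1.01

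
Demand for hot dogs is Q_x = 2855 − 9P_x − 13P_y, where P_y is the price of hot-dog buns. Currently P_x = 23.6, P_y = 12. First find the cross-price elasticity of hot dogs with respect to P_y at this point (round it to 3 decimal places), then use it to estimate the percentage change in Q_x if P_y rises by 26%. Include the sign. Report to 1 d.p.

-1.6%

At P_x = 23.6, P_y = 12: Q_x = 2486.6.
∂Q_x/∂P_y = -13.
ε = (∂Q_x/∂P_y)(P_y/Q_x) = -13.0000 × 12/2486.6 ≈ -0.063.
%ΔQ_x ≈ ε × %ΔP_y = -0.063 × (26%) = -1.6%.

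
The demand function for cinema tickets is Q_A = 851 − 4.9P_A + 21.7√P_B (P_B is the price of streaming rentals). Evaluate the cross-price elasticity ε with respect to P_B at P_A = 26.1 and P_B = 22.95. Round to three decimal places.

At P_A = 26.1 and P_B = 22.95: Q_A = 827.066.
∂Q_A/∂P_B = 21.7/(2√P_B) = 21.7/(2√22.95) = 2.2648.
ε = (∂Q_A/∂P_B)(P_B/Q_A) = 2.2648 × (22.95/827.066) ≈ 0.063.

0.063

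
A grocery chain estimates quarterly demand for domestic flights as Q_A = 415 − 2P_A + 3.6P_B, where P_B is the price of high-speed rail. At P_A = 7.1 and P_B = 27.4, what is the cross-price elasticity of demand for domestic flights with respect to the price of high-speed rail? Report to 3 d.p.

0.198

At P_A = 7.1 and P_B = 27.4: Q_A = 499.44.
∂Q_A/∂P_B = 3.6.
ε = (∂Q_A/∂P_B)(P_B/Q_A) = 3.6 × (27.4/499.44) ≈ 0.198.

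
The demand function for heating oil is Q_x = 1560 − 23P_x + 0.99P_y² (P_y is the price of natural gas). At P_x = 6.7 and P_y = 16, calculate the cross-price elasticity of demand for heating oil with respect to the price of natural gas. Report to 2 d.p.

At P_x = 6.7 and P_y = 16: Q_x = 1659.34.
∂Q_x/∂P_y = 1.98P_y = 1.98(16) = 31.6800.
ε = (∂Q_x/∂P_y)(P_y/Q_x) = 31.6800 × (16/1659.34) ≈ 0.31.
ε > 0: substitutes.

0.31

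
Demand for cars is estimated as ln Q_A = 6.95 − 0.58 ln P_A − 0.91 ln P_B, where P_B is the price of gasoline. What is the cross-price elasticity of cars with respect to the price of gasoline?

In a log-linear (constant-elasticity) demand function, the coefficient on ln P_B is the cross-price elasticity.
ε = -0.91. Negative, so cars and gasoline are complements.

-0.91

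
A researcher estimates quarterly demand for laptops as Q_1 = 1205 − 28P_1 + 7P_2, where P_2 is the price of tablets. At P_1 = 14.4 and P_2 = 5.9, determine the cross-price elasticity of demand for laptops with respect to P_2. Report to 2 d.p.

0.05

At P_1 = 14.4 and P_2 = 5.9: Q_1 = 843.1.
∂Q_1/∂P_2 = 7.
ε = (∂Q_1/∂P_2)(P_2/Q_1) = 7 × (5.9/843.1) ≈ 0.05.
Since ε > 0, laptops and tablets are substitutes.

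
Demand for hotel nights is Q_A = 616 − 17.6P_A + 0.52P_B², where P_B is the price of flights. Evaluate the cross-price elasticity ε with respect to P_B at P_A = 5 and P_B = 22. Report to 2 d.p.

At P_A = 5 and P_B = 22: Q_A = 779.68.
∂Q_A/∂P_B = 1.04P_B = 1.04(22) = 22.8800.
ε = (∂Q_A/∂P_B)(P_B/Q_A) = 22.8800 × (22/779.68) ≈ 0.65.
ε > 0: substitutes.

0.65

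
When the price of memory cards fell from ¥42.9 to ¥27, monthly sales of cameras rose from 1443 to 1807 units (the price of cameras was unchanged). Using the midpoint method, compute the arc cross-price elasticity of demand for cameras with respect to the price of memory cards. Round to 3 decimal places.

-0.492

ΔQ_A = 1807 − 1443 = 364; ΔP_B = 27 − 42.9 = -15.9.
Midpoints: Q̄_A = 1625.0, P̄_B = 34.95.
ε = (ΔQ_A/Q̄_A)/(ΔP_B/P̄_B) = (364/1625.0)/(-15.9/34.95) ≈ -0.492.
ε < 0: cameras and memory cards are complements.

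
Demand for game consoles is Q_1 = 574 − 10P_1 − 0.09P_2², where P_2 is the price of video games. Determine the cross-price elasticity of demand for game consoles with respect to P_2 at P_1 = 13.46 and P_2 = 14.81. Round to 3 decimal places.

At P_1 = 13.46 and P_2 = 14.81: Q_1 = 419.660.
∂Q_1/∂P_2 = -0.18P_2 = -0.18(14.81) = -2.6658.
ε = (∂Q_1/∂P_2)(P_2/Q_1) = -2.6658 × (14.81/419.660) ≈ -0.094.
ε < 0: complements.

-0.094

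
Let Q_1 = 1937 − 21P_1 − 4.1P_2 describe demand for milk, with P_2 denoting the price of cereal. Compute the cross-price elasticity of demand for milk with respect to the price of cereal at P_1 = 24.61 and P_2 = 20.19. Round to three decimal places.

At P_1 = 24.61 and P_2 = 20.19: Q_1 = 1337.411.
∂Q_1/∂P_2 = -4.1.
ε = (∂Q_1/∂P_2)(P_2/Q_1) = -4.1 × (20.19/1337.411) ≈ -0.062.

-0.062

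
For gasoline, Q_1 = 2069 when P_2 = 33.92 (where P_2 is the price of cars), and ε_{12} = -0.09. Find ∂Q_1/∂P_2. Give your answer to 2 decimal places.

-5.49

ε = (∂Q_1/∂P_2)·(P_2/Q_1) ⇒ ∂Q_1/∂P_2 = ε·Q_1/P_2 = -0.09 × 2069/33.92 ≈ -5.49.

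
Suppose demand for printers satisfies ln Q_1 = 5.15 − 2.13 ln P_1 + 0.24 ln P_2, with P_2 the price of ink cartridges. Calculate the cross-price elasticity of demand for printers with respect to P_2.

In a log-linear (constant-elasticity) demand function, the coefficient on ln P_2 is the cross-price elasticity.
ε = 0.24. Positive, so printers and ink cartridges are substitutes.

0.24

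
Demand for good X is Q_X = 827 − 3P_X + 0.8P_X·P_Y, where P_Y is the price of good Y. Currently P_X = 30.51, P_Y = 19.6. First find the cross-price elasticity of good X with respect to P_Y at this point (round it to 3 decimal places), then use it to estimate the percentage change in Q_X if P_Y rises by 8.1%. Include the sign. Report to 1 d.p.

At P_X = 30.51, P_Y = 19.6: Q_X = 1213.867.
∂Q_X/∂P_Y = 0.8P_X = 24.4080.
ε = (∂Q_X/∂P_Y)(P_Y/Q_X) = 24.4080 × 19.6/1213.867 ≈ 0.394.
%ΔQ_X ≈ ε × %ΔP_Y = 0.394 × (8.1%) = 3.2%.

3.2%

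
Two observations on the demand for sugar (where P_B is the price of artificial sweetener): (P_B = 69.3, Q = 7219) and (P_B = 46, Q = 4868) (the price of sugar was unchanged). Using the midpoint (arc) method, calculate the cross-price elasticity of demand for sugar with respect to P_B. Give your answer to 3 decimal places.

ΔQ_A = 4868 − 7219 = -2351; ΔP_B = 46 − 69.3 = -23.3.
Midpoints: Q̄_A = 6043.5, P̄_B = 57.65.
ε = (ΔQ_A/Q̄_A)/(ΔP_B/P̄_B) = (-2351/6043.5)/(-23.3/57.65) ≈ 0.963.
ε > 0: sugar and artificial sweetener are substitutes.

0.963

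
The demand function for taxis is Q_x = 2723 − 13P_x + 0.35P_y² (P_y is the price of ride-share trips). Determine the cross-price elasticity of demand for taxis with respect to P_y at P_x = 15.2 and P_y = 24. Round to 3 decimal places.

0.148

At P_x = 15.2 and P_y = 24: Q_x = 2727.
∂Q_x/∂P_y = 0.7P_y = 0.7(24) = 16.8000.
ε = (∂Q_x/∂P_y)(P_y/Q_x) = 16.8000 × (24/2727) ≈ 0.148.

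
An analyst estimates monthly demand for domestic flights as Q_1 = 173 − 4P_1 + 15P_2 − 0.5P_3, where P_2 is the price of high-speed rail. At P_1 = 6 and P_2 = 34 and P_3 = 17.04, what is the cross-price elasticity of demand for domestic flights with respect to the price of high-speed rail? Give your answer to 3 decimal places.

At P_1 = 6 and P_2 = 34 and P_3 = 17.04: Q_1 = 650.48.
∂Q_1/∂P_2 = 15.
ε = (∂Q_1/∂P_2)(P_2/Q_1) = 15 × (34/650.48) ≈ 0.784.
Since ε > 0, domestic flights and high-speed rail are substitutes.

0.784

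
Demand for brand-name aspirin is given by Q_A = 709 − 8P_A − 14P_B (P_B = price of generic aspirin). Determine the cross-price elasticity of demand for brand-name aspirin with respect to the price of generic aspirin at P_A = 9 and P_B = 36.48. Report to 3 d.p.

-4.044

At P_A = 9 and P_B = 36.48: Q_A = 126.28.
∂Q_A/∂P_B = -14.
ε = (∂Q_A/∂P_B)(P_B/Q_A) = -14 × (36.48/126.28) ≈ -4.044.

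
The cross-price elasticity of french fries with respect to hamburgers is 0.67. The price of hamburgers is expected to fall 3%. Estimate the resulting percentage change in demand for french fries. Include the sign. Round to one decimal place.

-2.0%

%ΔQ ≈ ε × %ΔP of hamburgers = 0.67 × (-3%) = -2.0%.
Demand for french fries falls by about 2.0%.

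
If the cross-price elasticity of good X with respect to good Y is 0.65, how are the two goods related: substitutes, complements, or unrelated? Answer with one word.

substitutes

ε = 0.65 > 0, so a higher price of good Y raises demand for good X: substitutes.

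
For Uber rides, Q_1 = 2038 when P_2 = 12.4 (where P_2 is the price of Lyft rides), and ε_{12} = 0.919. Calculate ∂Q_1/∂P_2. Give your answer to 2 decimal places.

151.04

ε = (∂Q_1/∂P_2)·(P_2/Q_1) ⇒ ∂Q_1/∂P_2 = ε·Q_1/P_2 = 0.919 × 2038/12.4 ≈ 151.04.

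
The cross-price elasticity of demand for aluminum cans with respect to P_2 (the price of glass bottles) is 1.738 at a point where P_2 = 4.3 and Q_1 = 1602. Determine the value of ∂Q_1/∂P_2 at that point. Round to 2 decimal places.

647.51

ε = (∂Q_1/∂P_2)·(P_2/Q_1) ⇒ ∂Q_1/∂P_2 = ε·Q_1/P_2 = 1.738 × 1602/4.3 ≈ 647.51.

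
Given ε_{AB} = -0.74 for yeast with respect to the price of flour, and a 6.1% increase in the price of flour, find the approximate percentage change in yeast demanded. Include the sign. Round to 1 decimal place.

-4.5%

%ΔQ ≈ ε × %ΔP of flour = -0.74 × (6.1%) = -4.5%.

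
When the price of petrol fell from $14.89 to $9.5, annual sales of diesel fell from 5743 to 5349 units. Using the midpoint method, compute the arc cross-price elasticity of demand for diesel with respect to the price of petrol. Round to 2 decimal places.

ΔQ_A = 5349 − 5743 = -394; ΔP_B = 9.5 − 14.89 = -5.39.
Midpoints: Q̄_A = 5546.0, P̄_B = 12.20.
ε = (ΔQ_A/Q̄_A)/(ΔP_B/P̄_B) = (-394/5546.0)/(-5.39/12.20) ≈ 0.16.

0.16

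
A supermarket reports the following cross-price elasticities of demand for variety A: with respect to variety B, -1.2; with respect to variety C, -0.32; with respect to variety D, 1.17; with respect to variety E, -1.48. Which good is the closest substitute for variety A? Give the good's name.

variety D

Substitutes have ε > 0. Among the positive values, 1.17 (variety D) is largest.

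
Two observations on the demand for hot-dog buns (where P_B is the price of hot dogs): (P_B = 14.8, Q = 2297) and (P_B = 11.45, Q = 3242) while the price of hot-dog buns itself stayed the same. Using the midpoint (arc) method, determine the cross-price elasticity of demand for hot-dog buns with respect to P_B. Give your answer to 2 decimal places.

-1.34

ΔQ_A = 3242 − 2297 = 945; ΔP_B = 11.45 − 14.8 = -3.35.
Midpoints: Q̄_A = 2769.5, P̄_B = 13.12.
ε = (ΔQ_A/Q̄_A)/(ΔP_B/P̄_B) = (945/2769.5)/(-3.35/13.12) ≈ -1.34.
ε < 0: hot-dog buns and hot dogs are complements.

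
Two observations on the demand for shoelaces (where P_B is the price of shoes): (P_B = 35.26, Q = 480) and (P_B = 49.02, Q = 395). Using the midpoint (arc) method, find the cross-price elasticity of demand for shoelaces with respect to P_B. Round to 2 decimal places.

-0.60

ΔQ_A = 395 − 480 = -85; ΔP_B = 49.02 − 35.26 = 13.76.
Midpoints: Q̄_A = 437.5, P̄_B = 42.14.
ε = (ΔQ_A/Q̄_A)/(ΔP_B/P̄_B) = (-85/437.5)/(13.76/42.14) ≈ -0.60.
ε < 0: shoelaces and shoes are complements.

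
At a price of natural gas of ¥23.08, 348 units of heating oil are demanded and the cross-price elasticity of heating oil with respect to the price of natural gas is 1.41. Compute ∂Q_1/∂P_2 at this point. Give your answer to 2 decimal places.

ε = (∂Q_1/∂P_2)·(P_2/Q_1) ⇒ ∂Q_1/∂P_2 = ε·Q_1/P_2 = 1.41 × 348/23.08 ≈ 21.26.

21.26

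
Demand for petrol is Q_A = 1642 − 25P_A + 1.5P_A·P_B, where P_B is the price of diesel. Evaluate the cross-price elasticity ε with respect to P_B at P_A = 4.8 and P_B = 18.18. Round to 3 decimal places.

At P_A = 4.8 and P_B = 18.18: Q_A = 1652.896.
∂Q_A/∂P_B = 1.5P_A = 1.5(4.8) = 7.2000.
ε = (∂Q_A/∂P_B)(P_B/Q_A) = 7.2000 × (18.18/1652.896) ≈ 0.079.

0.079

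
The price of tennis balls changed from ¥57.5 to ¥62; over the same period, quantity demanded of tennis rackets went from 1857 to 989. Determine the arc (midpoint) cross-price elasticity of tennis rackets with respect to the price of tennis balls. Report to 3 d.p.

ΔQ_A = 989 − 1857 = -868; ΔP_B = 62 − 57.5 = 4.5.
Midpoints: Q̄_A = 1423.0, P̄_B = 59.75.
ε = (ΔQ_A/Q̄_A)/(ΔP_B/P̄_B) = (-868/1423.0)/(4.5/59.75) ≈ -8.099.

-8.099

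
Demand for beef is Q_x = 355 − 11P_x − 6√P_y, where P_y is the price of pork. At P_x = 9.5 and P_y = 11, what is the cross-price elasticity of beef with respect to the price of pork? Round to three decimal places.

-0.043

At P_x = 9.5 and P_y = 11: Q_x = 230.600.
∂Q_x/∂P_y = -6/(2√P_y) = -6/(2√11) = -0.9045.
ε = (∂Q_x/∂P_y)(P_y/Q_x) = -0.9045 × (11/230.600) ≈ -0.043.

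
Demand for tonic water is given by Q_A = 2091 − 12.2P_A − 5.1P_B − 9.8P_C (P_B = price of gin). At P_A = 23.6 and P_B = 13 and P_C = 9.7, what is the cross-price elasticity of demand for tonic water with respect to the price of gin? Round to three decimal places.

At P_A = 23.6 and P_B = 13 and P_C = 9.7: Q_A = 1641.72.
∂Q_A/∂P_B = -5.1.
ε = (∂Q_A/∂P_B)(P_B/Q_A) = -5.1 × (13/1641.72) ≈ -0.040.
Since ε < 0, tonic water and gin are complements.

-0.040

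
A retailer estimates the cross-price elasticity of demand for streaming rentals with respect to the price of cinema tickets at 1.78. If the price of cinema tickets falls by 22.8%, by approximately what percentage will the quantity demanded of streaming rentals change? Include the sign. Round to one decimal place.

-40.6%

%ΔQ ≈ ε × %ΔP of cinema tickets = 1.78 × (-22.8%) = -40.6%.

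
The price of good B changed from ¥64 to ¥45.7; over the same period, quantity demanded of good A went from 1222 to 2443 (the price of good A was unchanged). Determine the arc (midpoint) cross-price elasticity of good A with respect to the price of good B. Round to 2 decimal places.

-2.00

ΔQ_A = 2443 − 1222 = 1221; ΔP_B = 45.7 − 64 = -18.3.
Midpoints: Q̄_A = 1832.5, P̄_B = 54.85.
ε = (ΔQ_A/Q̄_A)/(ΔP_B/P̄_B) = (1221/1832.5)/(-18.3/54.85) ≈ -2.00.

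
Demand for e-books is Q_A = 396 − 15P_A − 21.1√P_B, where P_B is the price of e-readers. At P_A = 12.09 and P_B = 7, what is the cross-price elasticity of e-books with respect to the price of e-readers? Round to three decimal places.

-0.176

At P_A = 12.09 and P_B = 7: Q_A = 158.825.
∂Q_A/∂P_B = -21.1/(2√P_B) = -21.1/(2√7) = -3.9875.
ε = (∂Q_A/∂P_B)(P_B/Q_A) = -3.9875 × (7/158.825) ≈ -0.176.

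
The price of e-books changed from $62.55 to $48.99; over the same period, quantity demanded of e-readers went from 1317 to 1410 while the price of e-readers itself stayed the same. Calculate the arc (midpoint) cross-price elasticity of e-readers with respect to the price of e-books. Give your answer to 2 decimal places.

ΔQ_A = 1410 − 1317 = 93; ΔP_B = 48.99 − 62.55 = -13.56.
Midpoints: Q̄_A = 1363.5, P̄_B = 55.77.
ε = (ΔQ_A/Q̄_A)/(ΔP_B/P̄_B) = (93/1363.5)/(-13.56/55.77) ≈ -0.28.

-0.28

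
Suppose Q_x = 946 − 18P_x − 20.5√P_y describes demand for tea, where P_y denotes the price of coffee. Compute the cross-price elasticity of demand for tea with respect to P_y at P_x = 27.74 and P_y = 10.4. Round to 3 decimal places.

At P_x = 27.74 and P_y = 10.4: Q_x = 380.569.
∂Q_x/∂P_y = -20.5/(2√P_y) = -20.5/(2√10.4) = -3.1784.
ε = (∂Q_x/∂P_y)(P_y/Q_x) = -3.1784 × (10.4/380.569) ≈ -0.087.

-0.087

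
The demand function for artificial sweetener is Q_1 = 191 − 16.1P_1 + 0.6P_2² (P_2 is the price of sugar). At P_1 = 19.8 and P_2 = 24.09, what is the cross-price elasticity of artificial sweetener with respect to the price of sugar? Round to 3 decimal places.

3.159

At P_1 = 19.8 and P_2 = 24.09: Q_1 = 220.417.
∂Q_1/∂P_2 = 1.2P_2 = 1.2(24.09) = 28.9080.
ε = (∂Q_1/∂P_2)(P_2/Q_1) = 28.9080 × (24.09/220.417) ≈ 3.159.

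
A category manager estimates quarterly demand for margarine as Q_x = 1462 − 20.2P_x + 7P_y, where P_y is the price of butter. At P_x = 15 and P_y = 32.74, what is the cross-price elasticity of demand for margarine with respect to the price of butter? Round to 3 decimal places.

At P_x = 15 and P_y = 32.74: Q_x = 1388.18.
∂Q_x/∂P_y = 7.
ε = (∂Q_x/∂P_y)(P_y/Q_x) = 7 × (32.74/1388.18) ≈ 0.165.
Since ε > 0, margarine and butter are substitutes.

0.165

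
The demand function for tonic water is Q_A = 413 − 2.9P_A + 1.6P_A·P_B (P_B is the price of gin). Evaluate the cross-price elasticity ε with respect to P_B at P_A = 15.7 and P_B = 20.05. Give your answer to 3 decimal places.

At P_A = 15.7 and P_B = 20.05: Q_A = 871.126.
∂Q_A/∂P_B = 1.6P_A = 1.6(15.7) = 25.1200.
ε = (∂Q_A/∂P_B)(P_B/Q_A) = 25.1200 × (20.05/871.126) ≈ 0.578.
ε > 0: substitutes.

0.578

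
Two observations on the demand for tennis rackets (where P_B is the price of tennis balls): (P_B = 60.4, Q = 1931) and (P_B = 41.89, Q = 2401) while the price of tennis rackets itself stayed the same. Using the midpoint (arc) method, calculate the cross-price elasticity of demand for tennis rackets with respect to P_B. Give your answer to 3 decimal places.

ΔQ_A = 2401 − 1931 = 470; ΔP_B = 41.89 − 60.4 = -18.51.
Midpoints: Q̄_A = 2166.0, P̄_B = 51.14.
ε = (ΔQ_A/Q̄_A)/(ΔP_B/P̄_B) = (470/2166.0)/(-18.51/51.14) ≈ -0.600.

-0.600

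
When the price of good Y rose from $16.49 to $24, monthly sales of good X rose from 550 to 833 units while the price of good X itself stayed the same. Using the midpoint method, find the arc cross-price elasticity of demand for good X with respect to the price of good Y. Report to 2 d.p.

1.10

ΔQ_X = 833 − 550 = 283; ΔP_Y = 24 − 16.49 = 7.51.
Midpoints: Q̄_X = 691.5, P̄_Y = 20.24.
ε = (ΔQ_X/Q̄_X)/(ΔP_Y/P̄_Y) = (283/691.5)/(7.51/20.24) ≈ 1.10.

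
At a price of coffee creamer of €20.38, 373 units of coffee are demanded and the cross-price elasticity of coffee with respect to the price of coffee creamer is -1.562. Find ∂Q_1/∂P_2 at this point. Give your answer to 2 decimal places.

-28.59

ε = (∂Q_1/∂P_2)·(P_2/Q_1) ⇒ ∂Q_1/∂P_2 = ε·Q_1/P_2 = -1.562 × 373/20.38 ≈ -28.59.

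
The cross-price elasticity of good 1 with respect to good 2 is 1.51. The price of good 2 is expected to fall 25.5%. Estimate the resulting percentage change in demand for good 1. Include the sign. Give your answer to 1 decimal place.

%ΔQ ≈ ε × %ΔP of good 2 = 1.51 × (-25.5%) = -38.5%.

-38.5%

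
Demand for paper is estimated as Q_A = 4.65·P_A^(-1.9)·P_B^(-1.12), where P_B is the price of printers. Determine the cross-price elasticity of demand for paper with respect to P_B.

-1.12

In a log-linear (constant-elasticity) demand function, the coefficient on the exponent of P_B is the cross-price elasticity.
ε = -1.12. Negative, so paper and printers are complements.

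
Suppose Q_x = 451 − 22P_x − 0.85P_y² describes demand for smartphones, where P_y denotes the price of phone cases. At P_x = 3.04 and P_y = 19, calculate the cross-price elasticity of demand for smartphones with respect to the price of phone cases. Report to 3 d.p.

-7.942

At P_x = 3.04 and P_y = 19: Q_x = 77.27.
∂Q_x/∂P_y = -1.7P_y = -1.7(19) = -32.3000.
ε = (∂Q_x/∂P_y)(P_y/Q_x) = -32.3000 × (19/77.27) ≈ -7.942.
ε < 0: complements.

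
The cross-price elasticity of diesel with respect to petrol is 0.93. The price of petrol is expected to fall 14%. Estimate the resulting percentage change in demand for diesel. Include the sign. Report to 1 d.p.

-13.0%

%ΔQ ≈ ε × %ΔP of petrol = 0.93 × (-14%) = -13.0%.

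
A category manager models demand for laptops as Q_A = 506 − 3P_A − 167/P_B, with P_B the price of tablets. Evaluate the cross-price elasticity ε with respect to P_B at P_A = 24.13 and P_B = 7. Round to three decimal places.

At P_A = 24.13 and P_B = 7: Q_A = 409.753.
∂Q_A/∂P_B = 167/P_B² = 3.4082.
ε = (∂Q_A/∂P_B)(P_B/Q_A) = 3.4082 × (7/409.753) ≈ 0.058.
ε > 0: substitutes.

0.058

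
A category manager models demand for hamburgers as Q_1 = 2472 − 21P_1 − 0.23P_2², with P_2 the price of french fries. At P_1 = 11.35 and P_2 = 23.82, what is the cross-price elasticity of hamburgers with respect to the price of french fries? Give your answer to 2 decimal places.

At P_1 = 11.35 and P_2 = 23.82: Q_1 = 2103.150.
∂Q_1/∂P_2 = -0.46P_2 = -0.46(23.82) = -10.9572.
ε = (∂Q_1/∂P_2)(P_2/Q_1) = -10.9572 × (23.82/2103.150) ≈ -0.12.

-0.12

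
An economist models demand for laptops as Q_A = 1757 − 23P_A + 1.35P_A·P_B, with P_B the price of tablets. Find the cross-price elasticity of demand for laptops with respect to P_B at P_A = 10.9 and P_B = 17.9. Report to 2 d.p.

At P_A = 10.9 and P_B = 17.9: Q_A = 1769.698.
∂Q_A/∂P_B = 1.35P_A = 1.35(10.9) = 14.7150.
ε = (∂Q_A/∂P_B)(P_B/Q_A) = 14.7150 × (17.9/1769.698) ≈ 0.15.

0.15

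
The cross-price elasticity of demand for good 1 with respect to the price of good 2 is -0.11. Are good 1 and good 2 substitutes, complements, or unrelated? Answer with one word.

complements

ε = -0.11 < 0, so a higher price of good 2 lowers demand for good 1: complements.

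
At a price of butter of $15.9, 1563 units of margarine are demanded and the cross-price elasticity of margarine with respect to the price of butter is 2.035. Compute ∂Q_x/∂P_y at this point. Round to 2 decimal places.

200.04

ε = (∂Q_x/∂P_y)·(P_y/Q_x) ⇒ ∂Q_x/∂P_y = ε·Q_x/P_y = 2.035 × 1563/15.9 ≈ 200.04.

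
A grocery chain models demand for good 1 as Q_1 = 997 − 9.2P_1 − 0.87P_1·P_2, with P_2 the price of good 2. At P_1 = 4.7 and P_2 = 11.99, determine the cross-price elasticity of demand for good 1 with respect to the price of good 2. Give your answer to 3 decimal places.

At P_1 = 4.7 and P_2 = 11.99: Q_1 = 904.733.
∂Q_1/∂P_2 = -0.87P_1 = -0.87(4.7) = -4.0890.
ε = (∂Q_1/∂P_2)(P_2/Q_1) = -4.0890 × (11.99/904.733) ≈ -0.054.

-0.054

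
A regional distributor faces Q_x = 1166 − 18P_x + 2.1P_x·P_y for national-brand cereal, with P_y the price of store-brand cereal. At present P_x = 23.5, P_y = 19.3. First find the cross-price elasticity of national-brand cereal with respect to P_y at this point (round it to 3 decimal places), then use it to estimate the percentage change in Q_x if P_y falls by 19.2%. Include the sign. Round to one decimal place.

-10.8%

At P_x = 23.5, P_y = 19.3: Q_x = 1695.455.
∂Q_x/∂P_y = 2.1P_x = 49.3500.
ε = (∂Q_x/∂P_y)(P_y/Q_x) = 49.3500 × 19.3/1695.455 ≈ 0.562.
%ΔQ_x ≈ ε × %ΔP_y = 0.562 × (-19.2%) = -10.8%.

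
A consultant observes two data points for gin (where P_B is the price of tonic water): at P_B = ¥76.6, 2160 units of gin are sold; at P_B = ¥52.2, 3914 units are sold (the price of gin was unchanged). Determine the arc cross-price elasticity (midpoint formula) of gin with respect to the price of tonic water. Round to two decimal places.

ΔQ_A = 3914 − 2160 = 1754; ΔP_B = 52.2 − 76.6 = -24.4.
Midpoints: Q̄_A = 3037.0, P̄_B = 64.40.
ε = (ΔQ_A/Q̄_A)/(ΔP_B/P̄_B) = (1754/3037.0)/(-24.4/64.40) ≈ -1.52.

-1.52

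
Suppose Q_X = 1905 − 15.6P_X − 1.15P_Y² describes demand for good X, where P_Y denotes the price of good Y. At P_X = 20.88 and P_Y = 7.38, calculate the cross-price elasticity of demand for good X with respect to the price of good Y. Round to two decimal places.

At P_X = 20.88 and P_Y = 7.38: Q_X = 1516.638.
∂Q_X/∂P_Y = -2.3P_Y = -2.3(7.38) = -16.9740.
ε = (∂Q_X/∂P_Y)(P_Y/Q_X) = -16.9740 × (7.38/1516.638) ≈ -0.08.
ε < 0: complements.

-0.08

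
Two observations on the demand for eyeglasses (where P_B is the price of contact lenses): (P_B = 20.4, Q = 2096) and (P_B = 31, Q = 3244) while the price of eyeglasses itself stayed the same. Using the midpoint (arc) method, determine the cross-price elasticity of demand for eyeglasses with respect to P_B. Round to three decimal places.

ΔQ_A = 3244 − 2096 = 1148; ΔP_B = 31 − 20.4 = 10.6.
Midpoints: Q̄_A = 2670.0, P̄_B = 25.70.
ε = (ΔQ_A/Q̄_A)/(ΔP_B/P̄_B) = (1148/2670.0)/(10.6/25.70) ≈ 1.042.

1.042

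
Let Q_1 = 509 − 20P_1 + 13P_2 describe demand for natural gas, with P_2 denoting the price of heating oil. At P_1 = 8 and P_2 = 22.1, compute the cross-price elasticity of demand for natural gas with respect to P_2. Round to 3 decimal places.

At P_1 = 8 and P_2 = 22.1: Q_1 = 636.3.
∂Q_1/∂P_2 = 13.
ε = (∂Q_1/∂P_2)(P_2/Q_1) = 13 × (22.1/636.3) ≈ 0.452.

0.452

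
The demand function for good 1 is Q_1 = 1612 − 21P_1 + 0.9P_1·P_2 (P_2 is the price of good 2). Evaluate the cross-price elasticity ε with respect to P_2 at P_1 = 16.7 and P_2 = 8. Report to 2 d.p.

0.09

At P_1 = 16.7 and P_2 = 8: Q_1 = 1381.54.
∂Q_1/∂P_2 = 0.9P_1 = 0.9(16.7) = 15.0300.
ε = (∂Q_1/∂P_2)(P_2/Q_1) = 15.0300 × (8/1381.54) ≈ 0.09.
ε > 0: substitutes.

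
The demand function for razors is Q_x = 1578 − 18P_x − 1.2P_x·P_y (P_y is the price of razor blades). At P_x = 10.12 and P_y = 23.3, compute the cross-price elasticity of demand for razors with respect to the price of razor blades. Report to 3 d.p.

-0.254

At P_x = 10.12 and P_y = 23.3: Q_x = 1112.885.
∂Q_x/∂P_y = -1.2P_x = -1.2(10.12) = -12.1440.
ε = (∂Q_x/∂P_y)(P_y/Q_x) = -12.1440 × (23.3/1112.885) ≈ -0.254.
ε < 0: complements.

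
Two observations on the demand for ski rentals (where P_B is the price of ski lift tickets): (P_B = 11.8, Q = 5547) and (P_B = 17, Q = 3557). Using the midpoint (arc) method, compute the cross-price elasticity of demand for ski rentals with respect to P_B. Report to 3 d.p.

ΔQ_A = 3557 − 5547 = -1990; ΔP_B = 17 − 11.8 = 5.2.
Midpoints: Q̄_A = 4552.0, P̄_B = 14.40.
ε = (ΔQ_A/Q̄_A)/(ΔP_B/P̄_B) = (-1990/4552.0)/(5.2/14.40) ≈ -1.211.
ε < 0: ski rentals and ski lift tickets are complements.

-1.211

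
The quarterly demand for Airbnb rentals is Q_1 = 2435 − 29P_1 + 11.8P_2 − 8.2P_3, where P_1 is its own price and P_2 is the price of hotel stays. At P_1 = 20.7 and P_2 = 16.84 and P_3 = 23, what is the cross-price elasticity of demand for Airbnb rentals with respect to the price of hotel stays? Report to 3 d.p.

0.108

At P_1 = 20.7 and P_2 = 16.84 and P_3 = 23: Q_1 = 1844.812.
∂Q_1/∂P_2 = 11.8.
ε = (∂Q_1/∂P_2)(P_2/Q_1) = 11.8 × (16.84/1844.812) ≈ 0.108.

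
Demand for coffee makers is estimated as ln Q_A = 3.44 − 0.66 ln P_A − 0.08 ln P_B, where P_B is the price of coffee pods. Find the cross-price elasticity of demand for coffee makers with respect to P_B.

In a log-linear (constant-elasticity) demand function, the coefficient on ln P_B is the cross-price elasticity.
ε = -0.08. Negative, so coffee makers and coffee pods are complements.

-0.08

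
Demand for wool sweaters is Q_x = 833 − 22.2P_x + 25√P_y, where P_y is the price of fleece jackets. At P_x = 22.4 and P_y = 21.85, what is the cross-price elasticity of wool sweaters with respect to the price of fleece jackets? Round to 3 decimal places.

0.129

At P_x = 22.4 and P_y = 21.85: Q_x = 452.580.
∂Q_x/∂P_y = 25/(2√P_y) = 25/(2√21.85) = 2.6741.
ε = (∂Q_x/∂P_y)(P_y/Q_x) = 2.6741 × (21.85/452.580) ≈ 0.129.
ε > 0: substitutes.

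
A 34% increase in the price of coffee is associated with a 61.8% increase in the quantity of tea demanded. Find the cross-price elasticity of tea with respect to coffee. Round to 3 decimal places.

ε = (%ΔQ of tea) / (%ΔP of coffee) = (61.8%) / (34%) ≈ 1.818.

1.818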